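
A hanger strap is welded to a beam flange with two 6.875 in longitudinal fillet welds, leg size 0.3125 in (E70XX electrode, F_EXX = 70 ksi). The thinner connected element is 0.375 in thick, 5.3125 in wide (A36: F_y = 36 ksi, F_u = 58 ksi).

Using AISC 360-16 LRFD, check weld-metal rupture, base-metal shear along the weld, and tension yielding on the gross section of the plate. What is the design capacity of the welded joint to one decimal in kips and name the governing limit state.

64.5 kips (gross-section yield governs)

Weld metal: throat = 0.707×0.3125 = 0.22094 in, L = 2×6.875 = 13.75 in. φR_n = 0.75 × 0.6 × 70 × 0.22094 × 13.75 = 95.7 kips.
Base metal shear (0.375 in plate): yield φR_n = 1.0×0.6×36×0.375×13.75 = 111.4 kips; rupture φR_n = 0.75×0.6×58×0.375×13.75 = 134.6 kips; take 111.4 kips (yield).
Tension yield (gross): A_g = 5.3125×0.375 = 1.9922 in². φR_n = 0.90 × 36 × 1.9922 = 64.5 kips.
Governing: min(95.7, 111.4, 64.5) = 64.5 kips → gross-section yield.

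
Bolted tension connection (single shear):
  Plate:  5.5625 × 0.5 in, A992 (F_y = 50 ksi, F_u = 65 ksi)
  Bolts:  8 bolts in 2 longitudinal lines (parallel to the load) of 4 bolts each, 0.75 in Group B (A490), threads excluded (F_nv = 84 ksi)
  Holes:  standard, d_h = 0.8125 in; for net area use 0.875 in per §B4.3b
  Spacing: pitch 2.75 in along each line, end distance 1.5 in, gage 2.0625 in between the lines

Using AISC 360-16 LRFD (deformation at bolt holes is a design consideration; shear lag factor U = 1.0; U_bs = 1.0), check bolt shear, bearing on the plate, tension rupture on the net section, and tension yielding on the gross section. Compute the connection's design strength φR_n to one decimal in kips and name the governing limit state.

92.9 kips (net-section rupture governs)

Bolt shear: A_b = π(0.75)²/4 = 0.44179 in². φR_n = 0.75 × 84 × 0.44179 × 8 × 1 = 222.7 kips.
Bearing (0.5 in plate, F_u = 65 ksi): end bolts L_c = 1.5 − 0.8125/2 = 1.09375, R_n = min(1.2×1.09375×0.5×65, 2.4×0.75×0.5×65) = 42.656 kips/bolt; interior L_c = 2.75 − 0.8125 = 1.9375, R_n = 58.5 kips/bolt. φR_n = 0.75 × (2×42.656 + 6×58.5) = 327.2 kips.
Tension rupture (net): A_n = (5.5625 − 2×0.875)×0.5 = 1.9063 in² (U = 1.0, A_e = A_n). φR_n = 0.75 × 65 × 1.9063 = 92.9 kips.
Tension yield (gross): A_g = 5.5625×0.5 = 2.7813 in². φR_n = 0.90 × 50 × 2.7813 = 125.2 kips.
Governing: min(222.7, 327.2, 92.9, 125.2) = 92.9 kips → net-section rupture.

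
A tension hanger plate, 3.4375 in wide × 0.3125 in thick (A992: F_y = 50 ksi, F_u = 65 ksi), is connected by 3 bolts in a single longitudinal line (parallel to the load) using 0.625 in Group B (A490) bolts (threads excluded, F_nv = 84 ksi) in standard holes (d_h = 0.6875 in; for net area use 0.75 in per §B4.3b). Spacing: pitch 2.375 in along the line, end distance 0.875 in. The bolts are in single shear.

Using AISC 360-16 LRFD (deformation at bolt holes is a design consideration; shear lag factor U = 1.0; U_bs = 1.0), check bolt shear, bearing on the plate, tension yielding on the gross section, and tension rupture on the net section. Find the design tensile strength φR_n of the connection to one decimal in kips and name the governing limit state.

40.9 kips (net-section rupture governs)

Bolt shear: A_b = π(0.625)²/4 = 0.3068 in². φR_n = 0.75 × 84 × 0.3068 × 3 × 1 = 58.0 kips.
Bearing (0.3125 in plate, F_u = 65 ksi): end bolts L_c = 0.875 − 0.6875/2 = 0.53125, R_n = min(1.2×0.53125×0.3125×65, 2.4×0.625×0.3125×65) = 12.949 kips/bolt; interior L_c = 2.375 − 0.6875 = 1.6875, R_n = 30.469 kips/bolt. φR_n = 0.75 × (1×12.949 + 2×30.469) = 55.4 kips.
Tension yield (gross): A_g = 3.4375×0.3125 = 1.0742 in². φR_n = 0.90 × 50 × 1.0742 = 48.3 kips.
Tension rupture (net): A_n = (3.4375 − 1×0.75)×0.3125 = 0.83984 in² (U = 1.0, A_e = A_n). φR_n = 0.75 × 65 × 0.83984 = 40.9 kips.
Governing: min(58.0, 55.4, 48.3, 40.9) = 40.9 kips → net-section rupture.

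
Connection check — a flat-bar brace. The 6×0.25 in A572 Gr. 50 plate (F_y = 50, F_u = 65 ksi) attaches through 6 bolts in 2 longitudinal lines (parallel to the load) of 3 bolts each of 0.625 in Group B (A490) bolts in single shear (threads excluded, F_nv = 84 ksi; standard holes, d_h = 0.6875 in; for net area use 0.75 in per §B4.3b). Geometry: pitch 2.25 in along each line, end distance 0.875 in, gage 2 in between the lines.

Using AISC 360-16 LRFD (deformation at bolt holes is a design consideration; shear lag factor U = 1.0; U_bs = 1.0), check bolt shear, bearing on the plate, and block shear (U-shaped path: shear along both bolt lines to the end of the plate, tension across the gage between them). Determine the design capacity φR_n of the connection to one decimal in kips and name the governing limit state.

Bolt shear: A_b = π(0.625)²/4 = 0.3068 in². φR_n = 0.75 × 84 × 0.3068 × 6 × 1 = 116.0 kips.
Bearing (0.25 in plate, F_u = 65 ksi): end bolts L_c = 0.875 − 0.6875/2 = 0.53125, R_n = min(1.2×0.53125×0.25×65, 2.4×0.625×0.25×65) = 10.359 kips/bolt; interior L_c = 2.25 − 0.6875 = 1.5625, R_n = 24.375 kips/bolt. φR_n = 0.75 × (2×10.359 + 4×24.375) = 88.7 kips.
Block shear: shear path 2×[0.875+2×2.25] = 2×5.375 in, A_gv = 2.6875, A_nv = 2×(5.375 − 2.5×0.75)×0.25 = 1.75 in²; tension across gage: (2 − 1×0.75)×0.25 = 0.3125 in². R_n = min(0.6×65×1.75, 0.6×50×2.6875) + 1.0×65×0.3125 = min(68.25, 80.625) + 20.313 = 88.563 kips. φR_n = 0.75 × 88.563 = 66.4 kips.
Governing: min(116.0, 88.7, 66.4) = 66.4 kips → block shear.

66.4 kips (block shear governs)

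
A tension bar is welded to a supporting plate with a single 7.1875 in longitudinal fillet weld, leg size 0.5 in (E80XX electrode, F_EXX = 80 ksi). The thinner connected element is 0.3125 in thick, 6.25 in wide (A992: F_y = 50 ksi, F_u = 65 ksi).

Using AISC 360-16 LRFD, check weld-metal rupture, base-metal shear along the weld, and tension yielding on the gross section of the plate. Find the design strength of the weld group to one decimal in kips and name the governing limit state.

65.7 kips (base-metal shear governs)

Weld metal: throat = 0.707×0.5 = 0.3535 in, L = 7.1875 in. φR_n = 0.75 × 0.6 × 80 × 0.3535 × 7.1875 = 91.5 kips.
Base metal shear (0.3125 in plate): yield φR_n = 1.0×0.6×50×0.3125×7.1875 = 67.4 kips; rupture φR_n = 0.75×0.6×65×0.3125×7.1875 = 65.7 kips; take 65.7 kips (rupture).
Tension yield (gross): A_g = 6.25×0.3125 = 1.9531 in². φR_n = 0.90 × 50 × 1.9531 = 87.9 kips.
Governing: min(91.5, 65.7, 87.9) = 65.7 kips → base-metal shear.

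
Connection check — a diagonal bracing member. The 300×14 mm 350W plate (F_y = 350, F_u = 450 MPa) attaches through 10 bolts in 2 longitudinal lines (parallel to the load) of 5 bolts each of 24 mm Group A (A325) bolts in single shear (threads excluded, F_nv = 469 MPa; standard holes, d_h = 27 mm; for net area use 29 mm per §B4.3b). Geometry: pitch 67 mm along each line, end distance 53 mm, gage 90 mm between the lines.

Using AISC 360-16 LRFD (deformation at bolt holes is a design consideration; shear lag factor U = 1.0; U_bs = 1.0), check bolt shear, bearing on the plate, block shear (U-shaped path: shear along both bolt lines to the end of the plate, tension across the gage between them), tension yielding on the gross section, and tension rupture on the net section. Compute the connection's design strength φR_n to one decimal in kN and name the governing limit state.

Bolt shear: A_b = π(24)²/4 = 452.39 mm². φR_n = 0.75 × 469 × 452.39 × 10 × 1 = 1591.3 kN.
Bearing (14 mm plate, F_u = 450 MPa): end bolts L_c = 53 − 27/2 = 39.5, R_n = min(1.2×39.5×14×450, 2.4×24×14×450) = 298.62 kN/bolt; interior L_c = 67 − 27 = 40, R_n = 302.4 kN/bolt. φR_n = 0.75 × (2×298.62 + 8×302.4) = 2262.3 kN.
Block shear: shear path 2×[53+4×67] = 2×321 mm, A_gv = 8988, A_nv = 2×(321 − 4.5×29)×14 = 5334 mm²; tension across gage: (90 − 1×29)×14 = 854 mm². R_n = min(0.6×450×5334, 0.6×350×8988) + 1.0×450×854 = min(1440.2, 1887.5) + 384.3 = 1824.5 kN. φR_n = 0.75 × 1824.5 = 1368.4 kN.
Tension yield (gross): A_g = 300×14 = 4200 mm². φR_n = 0.90 × 350 × 4200 = 1323.0 kN.
Tension rupture (net): A_n = (300 − 2×29)×14 = 3388 mm² (U = 1.0, A_e = A_n). φR_n = 0.75 × 450 × 3388 = 1143.5 kN.
Governing: min(1591.3, 2262.3, 1368.4, 1323.0, 1143.5) = 1143.5 kN → net-section rupture.

1143.5 kN (net-section rupture governs)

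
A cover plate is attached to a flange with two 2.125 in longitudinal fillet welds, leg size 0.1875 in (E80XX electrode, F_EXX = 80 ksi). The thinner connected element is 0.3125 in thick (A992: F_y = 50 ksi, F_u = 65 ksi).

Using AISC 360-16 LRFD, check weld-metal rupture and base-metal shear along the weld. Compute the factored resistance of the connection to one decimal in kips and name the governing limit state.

20.3 kips (weld metal governs)

Weld metal: throat = 0.707×0.1875 = 0.13256 in, L = 2×2.125 = 4.25 in. φR_n = 0.75 × 0.6 × 80 × 0.13256 × 4.25 = 20.3 kips.
Base metal shear (0.3125 in plate): yield φR_n = 1.0×0.6×50×0.3125×4.25 = 39.8 kips; rupture φR_n = 0.75×0.6×65×0.3125×4.25 = 38.8 kips; take 38.8 kips (rupture).
Governing: min(20.3, 38.8) = 20.3 kips → weld metal.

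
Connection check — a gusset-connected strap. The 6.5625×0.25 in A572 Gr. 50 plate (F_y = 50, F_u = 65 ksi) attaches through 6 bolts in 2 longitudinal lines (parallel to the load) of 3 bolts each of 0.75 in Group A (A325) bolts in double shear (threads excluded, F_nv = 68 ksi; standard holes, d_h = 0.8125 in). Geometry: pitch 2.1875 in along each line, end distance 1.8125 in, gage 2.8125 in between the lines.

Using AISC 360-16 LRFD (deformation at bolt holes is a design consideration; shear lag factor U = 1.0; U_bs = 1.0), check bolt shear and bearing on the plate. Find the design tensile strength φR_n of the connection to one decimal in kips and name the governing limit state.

Bolt shear: A_b = π(0.75)²/4 = 0.44179 in². φR_n = 0.75 × 68 × 0.44179 × 6 × 2 = 270.4 kips.
Bearing (0.25 in plate, F_u = 65 ksi): end bolts L_c = 1.8125 − 0.8125/2 = 1.40625, R_n = min(1.2×1.40625×0.25×65, 2.4×0.75×0.25×65) = 27.422 kips/bolt; interior L_c = 2.1875 − 0.8125 = 1.375, R_n = 26.813 kips/bolt. φR_n = 0.75 × (2×27.422 + 4×26.813) = 121.6 kips.
Governing: min(270.4, 121.6) = 121.6 kips → bearing.

121.6 kips (bearing governs)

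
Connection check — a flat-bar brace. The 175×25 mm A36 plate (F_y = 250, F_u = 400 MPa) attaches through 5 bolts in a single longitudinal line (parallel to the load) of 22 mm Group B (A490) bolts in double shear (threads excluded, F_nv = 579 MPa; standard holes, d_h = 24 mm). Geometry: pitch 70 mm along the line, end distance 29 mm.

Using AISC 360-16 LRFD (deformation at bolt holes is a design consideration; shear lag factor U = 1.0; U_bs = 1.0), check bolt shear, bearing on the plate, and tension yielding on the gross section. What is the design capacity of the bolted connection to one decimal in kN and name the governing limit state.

984.4 kN (gross-section yield governs)

Bolt shear: A_b = π(22)²/4 = 380.13 mm². φR_n = 0.75 × 579 × 380.13 × 5 × 2 = 1650.7 kN.
Bearing (25 mm plate, F_u = 400 MPa): end bolts L_c = 29 − 24/2 = 17, R_n = min(1.2×17×25×400, 2.4×22×25×400) = 204 kN/bolt; interior L_c = 70 − 24 = 46, R_n = 528 kN/bolt. φR_n = 0.75 × (1×204 + 4×528) = 1737.0 kN.
Tension yield (gross): A_g = 175×25 = 4375 mm². φR_n = 0.90 × 250 × 4375 = 984.4 kN.
Governing: min(1650.7, 1737.0, 984.4) = 984.4 kN → gross-section yield.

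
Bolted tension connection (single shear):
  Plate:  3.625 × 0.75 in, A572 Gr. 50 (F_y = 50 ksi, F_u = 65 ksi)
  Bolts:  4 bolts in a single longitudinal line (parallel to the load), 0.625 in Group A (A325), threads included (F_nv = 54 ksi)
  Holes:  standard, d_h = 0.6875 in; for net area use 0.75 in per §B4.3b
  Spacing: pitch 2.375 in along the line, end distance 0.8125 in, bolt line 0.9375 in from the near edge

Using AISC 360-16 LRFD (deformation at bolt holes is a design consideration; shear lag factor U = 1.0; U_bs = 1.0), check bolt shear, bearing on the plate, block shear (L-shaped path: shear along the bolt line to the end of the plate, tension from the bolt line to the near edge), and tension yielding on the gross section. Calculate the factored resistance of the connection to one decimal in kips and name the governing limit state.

Bolt shear: A_b = π(0.625)²/4 = 0.3068 in². φR_n = 0.75 × 54 × 0.3068 × 4 × 1 = 49.7 kips.
Bearing (0.75 in plate, F_u = 65 ksi): end bolts L_c = 0.8125 − 0.6875/2 = 0.46875, R_n = min(1.2×0.46875×0.75×65, 2.4×0.625×0.75×65) = 27.422 kips/bolt; interior L_c = 2.375 − 0.6875 = 1.6875, R_n = 73.125 kips/bolt. φR_n = 0.75 × (1×27.422 + 3×73.125) = 185.1 kips.
Block shear: shear path 1×[0.8125+3×2.375] = 1×7.9375 in, A_gv = 5.9531, A_nv = 1×(7.9375 − 3.5×0.75)×0.75 = 3.9844 in²; tension to near edge: (0.9375 − 0.5×0.75)×0.75 = 0.42188 in². R_n = min(0.6×65×3.9844, 0.6×50×5.9531) + 1.0×65×0.42188 = min(155.39, 178.59) + 27.422 = 182.81 kips. φR_n = 0.75 × 182.81 = 137.1 kips.
Tension yield (gross): A_g = 3.625×0.75 = 2.7188 in². φR_n = 0.90 × 50 × 2.7188 = 122.3 kips.
Governing: min(49.7, 185.1, 137.1, 122.3) = 49.7 kips → bolt shear.

49.7 kips (bolt shear governs)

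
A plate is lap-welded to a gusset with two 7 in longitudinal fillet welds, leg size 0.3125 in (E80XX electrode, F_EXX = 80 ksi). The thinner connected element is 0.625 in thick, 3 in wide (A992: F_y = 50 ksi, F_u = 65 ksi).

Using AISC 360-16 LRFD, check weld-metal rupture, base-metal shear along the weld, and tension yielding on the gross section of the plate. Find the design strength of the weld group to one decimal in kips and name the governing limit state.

Weld metal: throat = 0.707×0.3125 = 0.22094 in, L = 2×7 = 14 in. φR_n = 0.75 × 0.6 × 80 × 0.22094 × 14 = 111.4 kips.
Base metal shear (0.625 in plate): yield φR_n = 1.0×0.6×50×0.625×14 = 262.5 kips; rupture φR_n = 0.75×0.6×65×0.625×14 = 255.9 kips; take 255.9 kips (rupture).
Tension yield (gross): A_g = 3×0.625 = 1.875 in². φR_n = 0.90 × 50 × 1.875 = 84.4 kips.
Governing: min(111.4, 255.9, 84.4) = 84.4 kips → gross-section yield.

84.4 kips (gross-section yield governs)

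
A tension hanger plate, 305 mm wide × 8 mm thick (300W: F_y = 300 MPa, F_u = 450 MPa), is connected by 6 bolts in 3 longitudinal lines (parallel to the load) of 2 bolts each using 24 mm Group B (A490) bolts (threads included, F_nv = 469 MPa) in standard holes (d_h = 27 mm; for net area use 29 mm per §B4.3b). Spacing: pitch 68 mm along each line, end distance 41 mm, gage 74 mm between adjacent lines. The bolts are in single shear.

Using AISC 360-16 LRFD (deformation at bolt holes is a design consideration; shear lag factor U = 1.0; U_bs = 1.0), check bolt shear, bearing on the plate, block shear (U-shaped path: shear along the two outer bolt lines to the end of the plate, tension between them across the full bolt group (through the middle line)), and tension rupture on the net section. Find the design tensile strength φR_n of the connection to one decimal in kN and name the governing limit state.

Bolt shear: A_b = π(24)²/4 = 452.39 mm². φR_n = 0.75 × 469 × 452.39 × 6 × 1 = 954.8 kN.
Bearing (8 mm plate, F_u = 450 MPa): end bolts L_c = 41 − 27/2 = 27.5, R_n = min(1.2×27.5×8×450, 2.4×24×8×450) = 118.8 kN/bolt; interior L_c = 68 − 27 = 41, R_n = 177.12 kN/bolt. φR_n = 0.75 × (3×118.8 + 3×177.12) = 665.8 kN.
Block shear: shear path 2×[41+1×68] = 2×109 mm, A_gv = 1744, A_nv = 2×(109 − 1.5×29)×8 = 1048 mm²; tension across gage: (148 − 2×29)×8 = 720 mm². R_n = min(0.6×450×1048, 0.6×300×1744) + 1.0×450×720 = min(282.96, 313.92) + 324 = 606.96 kN. φR_n = 0.75 × 606.96 = 455.2 kN.
Tension rupture (net): A_n = (305 − 3×29)×8 = 1744 mm² (U = 1.0, A_e = A_n). φR_n = 0.75 × 450 × 1744 = 588.6 kN.
Governing: min(954.8, 665.8, 455.2, 588.6) = 455.2 kN → block shear.

455.2 kN (block shear governs)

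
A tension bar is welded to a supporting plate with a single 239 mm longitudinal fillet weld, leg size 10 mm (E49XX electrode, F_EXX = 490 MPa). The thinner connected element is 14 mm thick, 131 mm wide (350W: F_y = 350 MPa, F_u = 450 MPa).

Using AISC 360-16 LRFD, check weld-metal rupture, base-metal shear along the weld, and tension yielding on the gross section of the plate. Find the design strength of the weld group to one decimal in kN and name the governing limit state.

372.6 kN (weld metal governs)

Weld metal: throat = 0.707×10 = 7.07 mm, L = 239 mm. φR_n = 0.75 × 0.6 × 490 × 7.07 × 239 = 372.6 kN.
Base metal shear (14 mm plate): yield φR_n = 1.0×0.6×350×14×239 = 702.7 kN; rupture φR_n = 0.75×0.6×450×14×239 = 677.6 kN; take 677.6 kN (rupture).
Tension yield (gross): A_g = 131×14 = 1834 mm². φR_n = 0.90 × 350 × 1834 = 577.7 kN.
Governing: min(372.6, 677.6, 577.7) = 372.6 kN → weld metal.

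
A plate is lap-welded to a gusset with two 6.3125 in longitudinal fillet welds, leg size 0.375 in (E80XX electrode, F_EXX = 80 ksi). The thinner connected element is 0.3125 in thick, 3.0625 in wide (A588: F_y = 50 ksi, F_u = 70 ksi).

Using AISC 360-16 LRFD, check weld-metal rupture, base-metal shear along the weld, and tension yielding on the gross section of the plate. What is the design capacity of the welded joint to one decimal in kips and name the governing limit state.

Weld metal: throat = 0.707×0.375 = 0.26513 in, L = 2×6.3125 = 12.625 in. φR_n = 0.75 × 0.6 × 80 × 0.26513 × 12.625 = 120.5 kips.
Base metal shear (0.3125 in plate): yield φR_n = 1.0×0.6×50×0.3125×12.625 = 118.4 kips; rupture φR_n = 0.75×0.6×70×0.3125×12.625 = 124.3 kips; take 118.4 kips (yield).
Tension yield (gross): A_g = 3.0625×0.3125 = 0.95703 in². φR_n = 0.90 × 50 × 0.95703 = 43.1 kips.
Governing: min(120.5, 118.4, 43.1) = 43.1 kips → gross-section yield.

43.1 kips (gross-section yield governs)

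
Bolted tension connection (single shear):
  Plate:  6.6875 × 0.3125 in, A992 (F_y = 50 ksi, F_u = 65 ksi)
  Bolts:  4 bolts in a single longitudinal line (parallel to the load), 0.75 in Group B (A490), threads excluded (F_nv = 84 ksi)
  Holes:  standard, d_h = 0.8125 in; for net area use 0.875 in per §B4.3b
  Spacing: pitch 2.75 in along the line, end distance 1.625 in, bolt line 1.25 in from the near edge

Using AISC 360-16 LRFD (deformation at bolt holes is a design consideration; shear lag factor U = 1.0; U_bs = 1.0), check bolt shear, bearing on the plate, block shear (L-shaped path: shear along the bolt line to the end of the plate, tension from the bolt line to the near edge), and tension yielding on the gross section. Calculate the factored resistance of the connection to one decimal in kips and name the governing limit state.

Bolt shear: A_b = π(0.75)²/4 = 0.44179 in². φR_n = 0.75 × 84 × 0.44179 × 4 × 1 = 111.3 kips.
Bearing (0.3125 in plate, F_u = 65 ksi): end bolts L_c = 1.625 − 0.8125/2 = 1.21875, R_n = min(1.2×1.21875×0.3125×65, 2.4×0.75×0.3125×65) = 29.707 kips/bolt; interior L_c = 2.75 − 0.8125 = 1.9375, R_n = 36.563 kips/bolt. φR_n = 0.75 × (1×29.707 + 3×36.563) = 104.5 kips.
Block shear: shear path 1×[1.625+3×2.75] = 1×9.875 in, A_gv = 3.0859, A_nv = 1×(9.875 − 3.5×0.875)×0.3125 = 2.1289 in²; tension to near edge: (1.25 − 0.5×0.875)×0.3125 = 0.25391 in². R_n = min(0.6×65×2.1289, 0.6×50×3.0859) + 1.0×65×0.25391 = min(83.027, 92.577) + 16.504 = 99.531 kips. φR_n = 0.75 × 99.531 = 74.6 kips.
Tension yield (gross): A_g = 6.6875×0.3125 = 2.0898 in². φR_n = 0.90 × 50 × 2.0898 = 94.0 kips.
Governing: min(111.3, 104.5, 74.6, 94.0) = 74.6 kips → block shear.

74.6 kips (block shear governs)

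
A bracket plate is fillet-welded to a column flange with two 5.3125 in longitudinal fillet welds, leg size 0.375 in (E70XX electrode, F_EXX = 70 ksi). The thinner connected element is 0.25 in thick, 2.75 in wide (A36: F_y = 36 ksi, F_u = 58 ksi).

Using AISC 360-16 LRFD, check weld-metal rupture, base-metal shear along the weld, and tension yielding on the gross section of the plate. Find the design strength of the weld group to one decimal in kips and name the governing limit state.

22.3 kips (gross-section yield governs)

Weld metal: throat = 0.707×0.375 = 0.26513 in, L = 2×5.3125 = 10.625 in. φR_n = 0.75 × 0.6 × 70 × 0.26513 × 10.625 = 88.7 kips.
Base metal shear (0.25 in plate): yield φR_n = 1.0×0.6×36×0.25×10.625 = 57.4 kips; rupture φR_n = 0.75×0.6×58×0.25×10.625 = 69.3 kips; take 57.4 kips (yield).
Tension yield (gross): A_g = 2.75×0.25 = 0.6875 in². φR_n = 0.90 × 36 × 0.6875 = 22.3 kips.
Governing: min(88.7, 57.4, 22.3) = 22.3 kips → gross-section yield.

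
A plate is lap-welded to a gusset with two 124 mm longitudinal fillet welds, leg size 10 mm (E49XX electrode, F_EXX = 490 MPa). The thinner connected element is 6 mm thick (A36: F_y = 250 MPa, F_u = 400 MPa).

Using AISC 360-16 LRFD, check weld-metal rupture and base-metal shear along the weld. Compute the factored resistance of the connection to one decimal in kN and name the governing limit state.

Weld metal: throat = 0.707×10 = 7.07 mm, L = 2×124 = 248 mm. φR_n = 0.75 × 0.6 × 490 × 7.07 × 248 = 386.6 kN.
Base metal shear (6 mm plate): yield φR_n = 1.0×0.6×250×6×248 = 223.2 kN; rupture φR_n = 0.75×0.6×400×6×248 = 267.8 kN; take 223.2 kN (yield).
Governing: min(386.6, 223.2) = 223.2 kN → base-metal shear.

223.2 kN (base-metal shear governs)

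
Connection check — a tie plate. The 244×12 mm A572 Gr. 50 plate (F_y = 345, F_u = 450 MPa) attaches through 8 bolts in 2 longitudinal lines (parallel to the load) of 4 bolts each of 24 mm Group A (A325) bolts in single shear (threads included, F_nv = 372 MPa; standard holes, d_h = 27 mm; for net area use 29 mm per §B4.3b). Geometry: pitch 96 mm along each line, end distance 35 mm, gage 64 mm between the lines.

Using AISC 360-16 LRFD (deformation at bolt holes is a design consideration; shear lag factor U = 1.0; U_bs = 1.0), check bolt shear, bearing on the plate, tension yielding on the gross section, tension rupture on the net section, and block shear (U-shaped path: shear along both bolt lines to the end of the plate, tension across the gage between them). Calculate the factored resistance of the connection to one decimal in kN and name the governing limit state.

Bolt shear: A_b = π(24)²/4 = 452.39 mm². φR_n = 0.75 × 372 × 452.39 × 8 × 1 = 1009.7 kN.
Bearing (12 mm plate, F_u = 450 MPa): end bolts L_c = 35 − 27/2 = 21.5, R_n = min(1.2×21.5×12×450, 2.4×24×12×450) = 139.32 kN/bolt; interior L_c = 96 − 27 = 69, R_n = 311.04 kN/bolt. φR_n = 0.75 × (2×139.32 + 6×311.04) = 1608.7 kN.
Tension yield (gross): A_g = 244×12 = 2928 mm². φR_n = 0.90 × 345 × 2928 = 909.1 kN.
Tension rupture (net): A_n = (244 − 2×29)×12 = 2232 mm² (U = 1.0, A_e = A_n). φR_n = 0.75 × 450 × 2232 = 753.3 kN.
Block shear: shear path 2×[35+3×96] = 2×323 mm, A_gv = 7752, A_nv = 2×(323 − 3.5×29)×12 = 5316 mm²; tension across gage: (64 − 1×29)×12 = 420 mm². R_n = min(0.6×450×5316, 0.6×345×7752) + 1.0×450×420 = min(1435.3, 1604.7) + 189 = 1624.3 kN. φR_n = 0.75 × 1624.3 = 1218.2 kN.
Governing: min(1009.7, 1608.7, 909.1, 753.3, 1218.2) = 753.3 kN → net-section rupture.

753.3 kN (net-section rupture governs)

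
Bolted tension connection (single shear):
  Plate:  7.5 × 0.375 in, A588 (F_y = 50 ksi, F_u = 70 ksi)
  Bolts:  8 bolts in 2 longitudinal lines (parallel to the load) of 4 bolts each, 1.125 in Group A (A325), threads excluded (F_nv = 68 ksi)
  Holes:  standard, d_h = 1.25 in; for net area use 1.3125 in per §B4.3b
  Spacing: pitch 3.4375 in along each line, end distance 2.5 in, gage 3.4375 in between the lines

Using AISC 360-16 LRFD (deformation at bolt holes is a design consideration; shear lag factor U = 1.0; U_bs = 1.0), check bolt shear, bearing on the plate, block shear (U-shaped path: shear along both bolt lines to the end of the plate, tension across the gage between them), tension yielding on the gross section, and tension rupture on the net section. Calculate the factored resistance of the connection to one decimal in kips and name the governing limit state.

96.0 kips (net-section rupture governs)

Bolt shear: A_b = π(1.125)²/4 = 0.99402 in². φR_n = 0.75 × 68 × 0.99402 × 8 × 1 = 405.6 kips.
Bearing (0.375 in plate, F_u = 70 ksi): end bolts L_c = 2.5 − 1.25/2 = 1.875, R_n = min(1.2×1.875×0.375×70, 2.4×1.125×0.375×70) = 59.063 kips/bolt; interior L_c = 3.4375 − 1.25 = 2.1875, R_n = 68.906 kips/bolt. φR_n = 0.75 × (2×59.063 + 6×68.906) = 398.7 kips.
Block shear: shear path 2×[2.5+3×3.4375] = 2×12.8125 in, A_gv = 9.6094, A_nv = 2×(12.8125 − 3.5×1.3125)×0.375 = 6.1641 in²; tension across gage: (3.4375 − 1×1.3125)×0.375 = 0.79688 in². R_n = min(0.6×70×6.1641, 0.6×50×9.6094) + 1.0×70×0.79688 = min(258.89, 288.28) + 55.782 = 314.67 kips. φR_n = 0.75 × 314.67 = 236.0 kips.
Tension yield (gross): A_g = 7.5×0.375 = 2.8125 in². φR_n = 0.90 × 50 × 2.8125 = 126.6 kips.
Tension rupture (net): A_n = (7.5 − 2×1.3125)×0.375 = 1.8281 in² (U = 1.0, A_e = A_n). φR_n = 0.75 × 70 × 1.8281 = 96.0 kips.
Governing: min(405.6, 398.7, 236.0, 126.6, 96.0) = 96.0 kips → net-section rupture.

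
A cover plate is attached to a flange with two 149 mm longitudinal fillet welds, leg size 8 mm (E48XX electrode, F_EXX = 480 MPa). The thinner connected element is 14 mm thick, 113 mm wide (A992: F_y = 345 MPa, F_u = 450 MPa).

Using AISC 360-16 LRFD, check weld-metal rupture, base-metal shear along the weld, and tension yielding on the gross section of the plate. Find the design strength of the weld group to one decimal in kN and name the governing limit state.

Weld metal: throat = 0.707×8 = 5.656 mm, L = 2×149 = 298 mm. φR_n = 0.75 × 0.6 × 480 × 5.656 × 298 = 364.1 kN.
Base metal shear (14 mm plate): yield φR_n = 1.0×0.6×345×14×298 = 863.6 kN; rupture φR_n = 0.75×0.6×450×14×298 = 844.8 kN; take 844.8 kN (rupture).
Tension yield (gross): A_g = 113×14 = 1582 mm². φR_n = 0.90 × 345 × 1582 = 491.2 kN.
Governing: min(364.1, 844.8, 491.2) = 364.1 kN → weld metal.

364.1 kN (weld metal governs)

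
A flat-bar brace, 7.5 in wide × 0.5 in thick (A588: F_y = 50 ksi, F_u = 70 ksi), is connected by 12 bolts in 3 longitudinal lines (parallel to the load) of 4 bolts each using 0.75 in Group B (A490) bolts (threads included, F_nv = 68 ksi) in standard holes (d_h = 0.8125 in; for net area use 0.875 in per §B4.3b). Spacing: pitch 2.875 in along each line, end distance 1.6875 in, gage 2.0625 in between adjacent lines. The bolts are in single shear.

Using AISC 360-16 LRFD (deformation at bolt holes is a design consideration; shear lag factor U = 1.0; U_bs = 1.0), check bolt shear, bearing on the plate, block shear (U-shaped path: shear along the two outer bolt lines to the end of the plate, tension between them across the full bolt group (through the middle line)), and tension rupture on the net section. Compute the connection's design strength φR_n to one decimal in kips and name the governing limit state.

Bolt shear: A_b = π(0.75)²/4 = 0.44179 in². φR_n = 0.75 × 68 × 0.44179 × 12 × 1 = 270.4 kips.
Bearing (0.5 in plate, F_u = 70 ksi): end bolts L_c = 1.6875 − 0.8125/2 = 1.28125, R_n = min(1.2×1.28125×0.5×70, 2.4×0.75×0.5×70) = 53.813 kips/bolt; interior L_c = 2.875 − 0.8125 = 2.0625, R_n = 63 kips/bolt. φR_n = 0.75 × (3×53.813 + 9×63) = 546.3 kips.
Block shear: shear path 2×[1.6875+3×2.875] = 2×10.3125 in, A_gv = 10.313, A_nv = 2×(10.3125 − 3.5×0.875)×0.5 = 7.25 in²; tension across gage: (4.125 − 2×0.875)×0.5 = 1.1875 in². R_n = min(0.6×70×7.25, 0.6×50×10.313) + 1.0×70×1.1875 = min(304.5, 309.39) + 83.125 = 387.63 kips. φR_n = 0.75 × 387.63 = 290.7 kips.
Tension rupture (net): A_n = (7.5 − 3×0.875)×0.5 = 2.4375 in² (U = 1.0, A_e = A_n). φR_n = 0.75 × 70 × 2.4375 = 128.0 kips.
Governing: min(270.4, 546.3, 290.7, 128.0) = 128.0 kips → net-section rupture.

128.0 kips (net-section rupture governs)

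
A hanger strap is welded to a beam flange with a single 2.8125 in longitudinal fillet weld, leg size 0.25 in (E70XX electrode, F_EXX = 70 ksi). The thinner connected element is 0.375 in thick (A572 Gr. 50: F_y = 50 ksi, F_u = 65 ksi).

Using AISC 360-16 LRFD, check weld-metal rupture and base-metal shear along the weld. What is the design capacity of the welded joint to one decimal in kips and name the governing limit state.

15.7 kips (weld metal governs)

Weld metal: throat = 0.707×0.25 = 0.17675 in, L = 2.8125 in. φR_n = 0.75 × 0.6 × 70 × 0.17675 × 2.8125 = 15.7 kips.
Base metal shear (0.375 in plate): yield φR_n = 1.0×0.6×50×0.375×2.8125 = 31.6 kips; rupture φR_n = 0.75×0.6×65×0.375×2.8125 = 30.8 kips; take 30.8 kips (rupture).
Governing: min(15.7, 30.8) = 15.7 kips → weld metal.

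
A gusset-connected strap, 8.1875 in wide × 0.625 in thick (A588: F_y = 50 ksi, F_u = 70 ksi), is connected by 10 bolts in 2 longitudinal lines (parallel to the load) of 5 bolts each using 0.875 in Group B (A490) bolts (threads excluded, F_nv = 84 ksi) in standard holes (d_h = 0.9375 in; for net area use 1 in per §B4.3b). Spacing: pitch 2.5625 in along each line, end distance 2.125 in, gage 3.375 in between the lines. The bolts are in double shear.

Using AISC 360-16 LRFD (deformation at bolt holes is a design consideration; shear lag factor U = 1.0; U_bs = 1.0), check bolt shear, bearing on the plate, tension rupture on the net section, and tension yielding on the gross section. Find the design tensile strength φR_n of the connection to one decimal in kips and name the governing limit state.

203.0 kips (net-section rupture governs)

Bolt shear: A_b = π(0.875)²/4 = 0.60132 in². φR_n = 0.75 × 84 × 0.60132 × 10 × 2 = 757.7 kips.
Bearing (0.625 in plate, F_u = 70 ksi): end bolts L_c = 2.125 − 0.9375/2 = 1.65625, R_n = min(1.2×1.65625×0.625×70, 2.4×0.875×0.625×70) = 86.953 kips/bolt; interior L_c = 2.5625 − 0.9375 = 1.625, R_n = 85.313 kips/bolt. φR_n = 0.75 × (2×86.953 + 8×85.313) = 642.3 kips.
Tension rupture (net): A_n = (8.1875 − 2×1)×0.625 = 3.8672 in² (U = 1.0, A_e = A_n). φR_n = 0.75 × 70 × 3.8672 = 203.0 kips.
Tension yield (gross): A_g = 8.1875×0.625 = 5.1172 in². φR_n = 0.90 × 50 × 5.1172 = 230.3 kips.
Governing: min(757.7, 642.3, 203.0, 230.3) = 203.0 kips → net-section rupture.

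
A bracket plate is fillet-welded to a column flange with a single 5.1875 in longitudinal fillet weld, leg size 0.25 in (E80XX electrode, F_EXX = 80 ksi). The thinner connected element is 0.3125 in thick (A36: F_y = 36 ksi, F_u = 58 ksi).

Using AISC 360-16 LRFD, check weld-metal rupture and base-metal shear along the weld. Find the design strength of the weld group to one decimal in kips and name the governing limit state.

33.0 kips (weld metal governs)

Weld metal: throat = 0.707×0.25 = 0.17675 in, L = 5.1875 in. φR_n = 0.75 × 0.6 × 80 × 0.17675 × 5.1875 = 33.0 kips.
Base metal shear (0.3125 in plate): yield φR_n = 1.0×0.6×36×0.3125×5.1875 = 35.0 kips; rupture φR_n = 0.75×0.6×58×0.3125×5.1875 = 42.3 kips; take 35.0 kips (yield).
Governing: min(33.0, 35.0) = 33.0 kips → weld metal.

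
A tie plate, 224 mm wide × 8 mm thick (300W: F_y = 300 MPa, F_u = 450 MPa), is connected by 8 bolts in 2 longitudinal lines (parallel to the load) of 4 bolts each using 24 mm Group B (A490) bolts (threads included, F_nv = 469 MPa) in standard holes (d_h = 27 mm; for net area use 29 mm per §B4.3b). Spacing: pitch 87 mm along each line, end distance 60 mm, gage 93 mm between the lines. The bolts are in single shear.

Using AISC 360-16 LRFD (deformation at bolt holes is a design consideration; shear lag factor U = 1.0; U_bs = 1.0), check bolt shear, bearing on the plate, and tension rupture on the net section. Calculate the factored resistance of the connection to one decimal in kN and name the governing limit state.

448.2 kN (net-section rupture governs)

Bolt shear: A_b = π(24)²/4 = 452.39 mm². φR_n = 0.75 × 469 × 452.39 × 8 × 1 = 1273.0 kN.
Bearing (8 mm plate, F_u = 450 MPa): end bolts L_c = 60 − 27/2 = 46.5, R_n = min(1.2×46.5×8×450, 2.4×24×8×450) = 200.88 kN/bolt; interior L_c = 87 − 27 = 60, R_n = 207.36 kN/bolt. φR_n = 0.75 × (2×200.88 + 6×207.36) = 1234.4 kN.
Tension rupture (net): A_n = (224 − 2×29)×8 = 1328 mm² (U = 1.0, A_e = A_n). φR_n = 0.75 × 450 × 1328 = 448.2 kN.
Governing: min(1273.0, 1234.4, 448.2) = 448.2 kN → net-section rupture.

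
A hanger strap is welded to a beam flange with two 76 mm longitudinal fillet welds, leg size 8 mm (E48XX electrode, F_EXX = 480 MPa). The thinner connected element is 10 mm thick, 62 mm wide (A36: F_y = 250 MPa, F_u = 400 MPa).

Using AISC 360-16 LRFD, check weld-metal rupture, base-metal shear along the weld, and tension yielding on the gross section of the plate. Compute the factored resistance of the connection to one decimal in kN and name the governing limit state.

139.5 kN (gross-section yield governs)

Weld metal: throat = 0.707×8 = 5.656 mm, L = 2×76 = 152 mm. φR_n = 0.75 × 0.6 × 480 × 5.656 × 152 = 185.7 kN.
Base metal shear (10 mm plate): yield φR_n = 1.0×0.6×250×10×152 = 228.0 kN; rupture φR_n = 0.75×0.6×400×10×152 = 273.6 kN; take 228.0 kN (yield).
Tension yield (gross): A_g = 62×10 = 620 mm². φR_n = 0.90 × 250 × 620 = 139.5 kN.
Governing: min(185.7, 228.0, 139.5) = 139.5 kN → gross-section yield.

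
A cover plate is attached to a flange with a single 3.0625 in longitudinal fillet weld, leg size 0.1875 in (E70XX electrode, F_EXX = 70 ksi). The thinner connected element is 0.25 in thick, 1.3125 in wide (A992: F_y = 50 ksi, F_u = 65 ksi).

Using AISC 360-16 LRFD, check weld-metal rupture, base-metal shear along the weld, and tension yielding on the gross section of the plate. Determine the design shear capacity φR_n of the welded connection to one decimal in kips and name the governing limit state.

12.8 kips (weld metal governs)

Weld metal: throat = 0.707×0.1875 = 0.13256 in, L = 3.0625 in. φR_n = 0.75 × 0.6 × 70 × 0.13256 × 3.0625 = 12.8 kips.
Base metal shear (0.25 in plate): yield φR_n = 1.0×0.6×50×0.25×3.0625 = 23.0 kips; rupture φR_n = 0.75×0.6×65×0.25×3.0625 = 22.4 kips; take 22.4 kips (rupture).
Tension yield (gross): A_g = 1.3125×0.25 = 0.32813 in². φR_n = 0.90 × 50 × 0.32813 = 14.8 kips.
Governing: min(12.8, 22.4, 14.8) = 12.8 kips → weld metal.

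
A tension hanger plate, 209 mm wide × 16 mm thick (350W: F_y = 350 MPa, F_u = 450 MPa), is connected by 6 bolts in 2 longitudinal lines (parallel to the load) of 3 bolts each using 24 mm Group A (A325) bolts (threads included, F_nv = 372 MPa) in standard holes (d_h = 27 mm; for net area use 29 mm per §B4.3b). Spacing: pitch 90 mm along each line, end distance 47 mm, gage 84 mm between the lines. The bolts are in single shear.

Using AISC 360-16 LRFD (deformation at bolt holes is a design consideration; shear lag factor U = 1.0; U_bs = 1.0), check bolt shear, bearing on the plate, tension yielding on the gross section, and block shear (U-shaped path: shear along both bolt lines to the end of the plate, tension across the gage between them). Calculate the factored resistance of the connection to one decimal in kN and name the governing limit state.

757.3 kN (bolt shear governs)

Bolt shear: A_b = π(24)²/4 = 452.39 mm². φR_n = 0.75 × 372 × 452.39 × 6 × 1 = 757.3 kN.
Bearing (16 mm plate, F_u = 450 MPa): end bolts L_c = 47 − 27/2 = 33.5, R_n = min(1.2×33.5×16×450, 2.4×24×16×450) = 289.44 kN/bolt; interior L_c = 90 − 27 = 63, R_n = 414.72 kN/bolt. φR_n = 0.75 × (2×289.44 + 4×414.72) = 1678.3 kN.
Tension yield (gross): A_g = 209×16 = 3344 mm². φR_n = 0.90 × 350 × 3344 = 1053.4 kN.
Block shear: shear path 2×[47+2×90] = 2×227 mm, A_gv = 7264, A_nv = 2×(227 − 2.5×29)×16 = 4944 mm²; tension across gage: (84 − 1×29)×16 = 880 mm². R_n = min(0.6×450×4944, 0.6×350×7264) + 1.0×450×880 = min(1334.9, 1525.4) + 396 = 1730.9 kN. φR_n = 0.75 × 1730.9 = 1298.2 kN.
Governing: min(757.3, 1678.3, 1053.4, 1298.2) = 757.3 kN → bolt shear.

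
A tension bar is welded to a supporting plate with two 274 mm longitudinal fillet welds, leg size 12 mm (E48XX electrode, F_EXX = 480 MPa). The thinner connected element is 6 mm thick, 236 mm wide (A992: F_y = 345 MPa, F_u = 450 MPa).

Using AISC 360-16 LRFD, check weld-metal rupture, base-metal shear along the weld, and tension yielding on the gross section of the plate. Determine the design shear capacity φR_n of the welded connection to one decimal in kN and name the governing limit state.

439.7 kN (gross-section yield governs)

Weld metal: throat = 0.707×12 = 8.484 mm, L = 2×274 = 548 mm. φR_n = 0.75 × 0.6 × 480 × 8.484 × 548 = 1004.2 kN.
Base metal shear (6 mm plate): yield φR_n = 1.0×0.6×345×6×548 = 680.6 kN; rupture φR_n = 0.75×0.6×450×6×548 = 665.8 kN; take 665.8 kN (rupture).
Tension yield (gross): A_g = 236×6 = 1416 mm². φR_n = 0.90 × 345 × 1416 = 439.7 kN.
Governing: min(1004.2, 665.8, 439.7) = 439.7 kN → gross-section yield.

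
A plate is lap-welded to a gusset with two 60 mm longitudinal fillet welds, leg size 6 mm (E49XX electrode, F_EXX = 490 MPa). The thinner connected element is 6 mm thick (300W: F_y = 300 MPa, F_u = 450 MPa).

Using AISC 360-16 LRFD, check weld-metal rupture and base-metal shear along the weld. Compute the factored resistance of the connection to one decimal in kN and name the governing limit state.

112.2 kN (weld metal governs)

Weld metal: throat = 0.707×6 = 4.242 mm, L = 2×60 = 120 mm. φR_n = 0.75 × 0.6 × 490 × 4.242 × 120 = 112.2 kN.
Base metal shear (6 mm plate): yield φR_n = 1.0×0.6×300×6×120 = 129.6 kN; rupture φR_n = 0.75×0.6×450×6×120 = 145.8 kN; take 129.6 kN (yield).
Governing: min(112.2, 129.6) = 112.2 kN → weld metal.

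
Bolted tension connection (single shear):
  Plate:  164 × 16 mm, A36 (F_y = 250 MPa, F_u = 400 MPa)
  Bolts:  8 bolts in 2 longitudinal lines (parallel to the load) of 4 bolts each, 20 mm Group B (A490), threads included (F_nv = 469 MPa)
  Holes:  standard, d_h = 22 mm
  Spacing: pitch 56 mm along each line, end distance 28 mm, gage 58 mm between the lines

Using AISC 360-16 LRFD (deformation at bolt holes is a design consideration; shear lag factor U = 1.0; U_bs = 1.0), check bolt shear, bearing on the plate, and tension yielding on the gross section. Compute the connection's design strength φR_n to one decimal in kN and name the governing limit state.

Bolt shear: A_b = π(20)²/4 = 314.16 mm². φR_n = 0.75 × 469 × 314.16 × 8 × 1 = 884.0 kN.
Bearing (16 mm plate, F_u = 400 MPa): end bolts L_c = 28 − 22/2 = 17, R_n = min(1.2×17×16×400, 2.4×20×16×400) = 130.56 kN/bolt; interior L_c = 56 − 22 = 34, R_n = 261.12 kN/bolt. φR_n = 0.75 × (2×130.56 + 6×261.12) = 1370.9 kN.
Tension yield (gross): A_g = 164×16 = 2624 mm². φR_n = 0.90 × 250 × 2624 = 590.4 kN.
Governing: min(884.0, 1370.9, 590.4) = 590.4 kN → gross-section yield.

590.4 kN (gross-section yield governs)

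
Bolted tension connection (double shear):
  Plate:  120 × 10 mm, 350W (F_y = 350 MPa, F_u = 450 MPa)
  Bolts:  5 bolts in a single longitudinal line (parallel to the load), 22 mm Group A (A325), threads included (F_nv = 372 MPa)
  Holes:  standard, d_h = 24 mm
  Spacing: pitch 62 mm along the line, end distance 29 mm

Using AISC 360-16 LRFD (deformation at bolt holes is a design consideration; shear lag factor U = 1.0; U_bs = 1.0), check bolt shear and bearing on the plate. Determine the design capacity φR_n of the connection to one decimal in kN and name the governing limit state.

684.5 kN (bearing governs)

Bolt shear: A_b = π(22)²/4 = 380.13 mm². φR_n = 0.75 × 372 × 380.13 × 5 × 2 = 1060.6 kN.
Bearing (10 mm plate, F_u = 450 MPa): end bolts L_c = 29 − 24/2 = 17, R_n = min(1.2×17×10×450, 2.4×22×10×450) = 91.8 kN/bolt; interior L_c = 62 − 24 = 38, R_n = 205.2 kN/bolt. φR_n = 0.75 × (1×91.8 + 4×205.2) = 684.5 kN.
Governing: min(1060.6, 684.5) = 684.5 kN → bearing.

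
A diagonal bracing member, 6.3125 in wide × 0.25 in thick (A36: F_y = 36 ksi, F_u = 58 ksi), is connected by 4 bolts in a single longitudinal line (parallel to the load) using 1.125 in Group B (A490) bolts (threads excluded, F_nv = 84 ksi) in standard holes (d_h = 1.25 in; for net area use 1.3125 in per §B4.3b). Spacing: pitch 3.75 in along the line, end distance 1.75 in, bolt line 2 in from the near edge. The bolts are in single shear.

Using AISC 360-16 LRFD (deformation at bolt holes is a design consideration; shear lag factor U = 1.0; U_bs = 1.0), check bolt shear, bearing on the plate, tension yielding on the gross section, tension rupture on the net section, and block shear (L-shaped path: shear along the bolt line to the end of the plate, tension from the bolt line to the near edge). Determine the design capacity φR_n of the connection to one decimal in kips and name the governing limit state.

51.1 kips (gross-section yield governs)

Bolt shear: A_b = π(1.125)²/4 = 0.99402 in². φR_n = 0.75 × 84 × 0.99402 × 4 × 1 = 250.5 kips.
Bearing (0.25 in plate, F_u = 58 ksi): end bolts L_c = 1.75 − 1.25/2 = 1.125, R_n = min(1.2×1.125×0.25×58, 2.4×1.125×0.25×58) = 19.575 kips/bolt; interior L_c = 3.75 − 1.25 = 2.5, R_n = 39.15 kips/bolt. φR_n = 0.75 × (1×19.575 + 3×39.15) = 102.8 kips.
Tension yield (gross): A_g = 6.3125×0.25 = 1.5781 in². φR_n = 0.90 × 36 × 1.5781 = 51.1 kips.
Tension rupture (net): A_n = (6.3125 − 1×1.3125)×0.25 = 1.25 in² (U = 1.0, A_e = A_n). φR_n = 0.75 × 58 × 1.25 = 54.4 kips.
Block shear: shear path 1×[1.75+3×3.75] = 1×13 in, A_gv = 3.25, A_nv = 1×(13 − 3.5×1.3125)×0.25 = 2.1016 in²; tension to near edge: (2 − 0.5×1.3125)×0.25 = 0.33594 in². R_n = min(0.6×58×2.1016, 0.6×36×3.25) + 1.0×58×0.33594 = min(73.136, 70.2) + 19.485 = 89.685 kips. φR_n = 0.75 × 89.685 = 67.3 kips.
Governing: min(250.5, 102.8, 51.1, 54.4, 67.3) = 51.1 kips → gross-section yield.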